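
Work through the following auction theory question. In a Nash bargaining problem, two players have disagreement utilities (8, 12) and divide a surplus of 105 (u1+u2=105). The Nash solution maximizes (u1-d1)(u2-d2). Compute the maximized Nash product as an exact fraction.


Step 1: The Nash solution splits surplus symmetrically above the disagreement point
Step 2: u1 = (total + d1 - d2)/2 = (105 + 8 - 12)/2 = 101/2
Step 3: u2 = (total - d1 + d2)/2 = (105 - 8 + 12)/2 = 109/2
Step 4: Nash product = (101/2 - 8) * (109/2 - 12)
Step 5: = 85/2 * 85/2 = 7225/4

7225/4


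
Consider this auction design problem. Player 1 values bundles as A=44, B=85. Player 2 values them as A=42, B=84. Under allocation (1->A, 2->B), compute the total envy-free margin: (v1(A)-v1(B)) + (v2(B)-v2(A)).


Step 1: Player 1's margin = v1(A) - v1(B) = 44 - 85 = -41
Step 2: Player 2's margin = v2(B) - v2(A) = 84 - 42 = 42
Step 3: Total margin = -41 + 42 = 1

1


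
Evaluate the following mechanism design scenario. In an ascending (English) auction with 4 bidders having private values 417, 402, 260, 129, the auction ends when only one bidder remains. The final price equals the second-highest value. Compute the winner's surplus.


Step 1: Identify the highest value: 417
Step 2: Identify the second-highest value: 402
Step 3: The final price = second-highest value = 402
Step 4: Surplus = 417 - 402 = 15

15


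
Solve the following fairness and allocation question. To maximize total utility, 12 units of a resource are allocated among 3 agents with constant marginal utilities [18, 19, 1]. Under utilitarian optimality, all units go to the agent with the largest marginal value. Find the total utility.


Step 1: The marginal utilities are [18, 19, 1]
Step 2: The highest marginal utility is 19
Step 3: All 12 units go to that agent
Step 4: Total utility = 19 * 12 = 228

228


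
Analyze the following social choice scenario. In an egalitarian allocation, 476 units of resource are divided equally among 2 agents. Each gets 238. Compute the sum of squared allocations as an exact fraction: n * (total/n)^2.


Step 1: Each agent's share = 476/2 = 238
Step 2: Square of each share = (238)^2 = 56644
Step 3: Sum of squares = 2 * 56644 = 113288

113288


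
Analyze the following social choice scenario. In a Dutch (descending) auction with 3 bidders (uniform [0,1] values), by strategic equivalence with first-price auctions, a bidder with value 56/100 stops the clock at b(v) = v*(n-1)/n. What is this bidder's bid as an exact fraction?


Step 1: Dutch auctions are strategically equivalent to first-price auctions
Step 2: The equilibrium bid is b(v) = v*(n-1)/n
Step 3: b = 14/25 * 2/3
Step 4: b = 28/75

28/75


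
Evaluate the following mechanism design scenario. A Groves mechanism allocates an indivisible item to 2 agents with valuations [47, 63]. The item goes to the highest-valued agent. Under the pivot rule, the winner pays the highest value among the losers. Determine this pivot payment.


Step 1: The efficient winner is agent 1 with value 63
Step 2: Other agents' values: [47]
Step 3: Pivot payment = max(others) = 47
Step 4: The winner pays 47

47


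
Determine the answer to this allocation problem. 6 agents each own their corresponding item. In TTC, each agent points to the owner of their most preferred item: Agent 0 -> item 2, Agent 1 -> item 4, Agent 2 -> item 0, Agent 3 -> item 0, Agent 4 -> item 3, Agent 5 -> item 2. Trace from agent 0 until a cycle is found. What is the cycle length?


Step 1: Trace the pointer graph from agent 0: 0 -> 2 -> 0
Step 2: A cycle is detected when we revisit agent 0
Step 3: The cycle is: 0 -> 2 -> 0
Step 4: Cycle length = 2

2


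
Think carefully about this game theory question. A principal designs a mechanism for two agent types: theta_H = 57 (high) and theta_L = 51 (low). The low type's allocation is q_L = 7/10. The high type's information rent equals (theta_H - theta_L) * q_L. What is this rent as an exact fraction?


Step 1: theta_H - theta_L = 57 - 51 = 6
Step 2: Information rent = (theta_H - theta_L) * q_L
Step 3: = 6 * 7/10
Step 4: = 21/5

21/5


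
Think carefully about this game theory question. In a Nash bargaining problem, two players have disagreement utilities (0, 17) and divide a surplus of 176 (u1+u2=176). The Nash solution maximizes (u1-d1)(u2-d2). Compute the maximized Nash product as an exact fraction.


Step 1: The Nash solution splits surplus symmetrically above the disagreement point
Step 2: u1 = (total + d1 - d2)/2 = (176 + 0 - 17)/2 = 159/2
Step 3: u2 = (total - d1 + d2)/2 = (176 - 0 + 17)/2 = 193/2
Step 4: Nash product = (159/2 - 0) * (193/2 - 17)
Step 5: = 159/2 * 159/2 = 25281/4

25281/4


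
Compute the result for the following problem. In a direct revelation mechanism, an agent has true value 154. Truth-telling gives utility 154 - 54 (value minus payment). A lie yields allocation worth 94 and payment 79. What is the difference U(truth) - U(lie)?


Step 1: U(truth) = value - payment = 154 - 54 = 100
Step 2: U(lie) = allocation - payment = 94 - 79 = 15
Step 3: IC gap = 100 - 15 = 85

85


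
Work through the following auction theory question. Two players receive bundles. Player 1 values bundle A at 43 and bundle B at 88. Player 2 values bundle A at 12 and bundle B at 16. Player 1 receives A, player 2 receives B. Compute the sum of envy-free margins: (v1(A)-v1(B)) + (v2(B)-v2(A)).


Step 1: Player 1's margin = v1(A) - v1(B) = 43 - 88 = -45
Step 2: Player 2's margin = v2(B) - v2(A) = 16 - 12 = 4
Step 3: Total margin = -45 + 4 = -41

-41


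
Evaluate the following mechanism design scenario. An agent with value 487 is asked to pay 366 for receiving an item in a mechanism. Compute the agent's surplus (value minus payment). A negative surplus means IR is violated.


Step 1: Surplus = value - payment = 487 - 366 = 121
Step 2: IR is satisfied (surplus >= 0)

121


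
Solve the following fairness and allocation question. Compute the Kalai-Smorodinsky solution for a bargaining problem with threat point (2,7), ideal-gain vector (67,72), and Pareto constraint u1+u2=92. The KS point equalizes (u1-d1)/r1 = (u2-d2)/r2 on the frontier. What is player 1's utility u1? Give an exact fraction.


Step 1: At the KS point, (u1-d1)/r1 = (u2-d2)/r2 = t and u1+u2 = 92
Step 2: u1 = d1 + r1*t and u2 = d2 + r2*t, so (d1 + r1*t) + (d2 + r2*t) = 92
Step 3: t = (92 - 2 - 7)/(67 + 72) = 83/139
Step 4: u1 = d1 + r1*t = 2 + 67 * 83/139 = 5839/139
Step 5: (Check: u2 = d2 + r2*t = 6949/139; u1+u2 = 5839/139 + 6949/139 = 92, on the frontier.)

5839/139


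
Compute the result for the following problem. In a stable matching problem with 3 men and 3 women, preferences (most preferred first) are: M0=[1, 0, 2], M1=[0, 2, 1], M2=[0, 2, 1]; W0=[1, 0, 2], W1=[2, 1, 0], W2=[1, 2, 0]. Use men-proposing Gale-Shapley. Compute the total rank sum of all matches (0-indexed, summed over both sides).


Step 1: Run Gale-Shapley (men propose, women hold best offer):
  M0 proposes to W1; she accepts
  M1 proposes to W0; she accepts
  M2 proposes to W0; rejected
  M2 proposes to W2; she accepts
Step 2: Final matching: W0-M1, W1-M0, W2-M2
Step 3: 0-indexed ranks (man's rank of his match, then woman's): 0 + 0 + 0 + 2 + 1 + 1
Step 4: Total rank sum = 4

4


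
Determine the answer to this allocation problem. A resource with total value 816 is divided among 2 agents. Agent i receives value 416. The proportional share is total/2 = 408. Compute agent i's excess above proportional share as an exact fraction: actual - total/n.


Step 1: Proportional share = 816/2 = 408
Step 2: Agent's actual allocation = 416
Step 3: Excess = 416 - 408 = 8

8


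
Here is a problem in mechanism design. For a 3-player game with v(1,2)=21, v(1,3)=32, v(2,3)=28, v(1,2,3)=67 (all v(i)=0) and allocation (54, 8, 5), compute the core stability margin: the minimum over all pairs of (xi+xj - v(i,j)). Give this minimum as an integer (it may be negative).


Step 1: Slack for coalition (1,2): x1+x2 - v12 = 62 - 21 = 41
Step 2: Slack for coalition (1,3): x1+x3 - v13 = 59 - 32 = 27
Step 3: Slack for coalition (2,3): x2+x3 - v23 = 13 - 28 = -15
Step 4: Minimum slack = min(41, 27, -15) = -15, attained by (2,3); coalition (2,3) can block (slack < 0), so the allocation is not in the core

-15


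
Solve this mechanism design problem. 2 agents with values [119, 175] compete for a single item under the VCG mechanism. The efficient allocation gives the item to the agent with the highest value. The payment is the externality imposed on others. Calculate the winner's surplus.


Step 1: The winner is the agent with the highest value: agent 1 with value 175
Step 2: Values of other agents: [119]
Step 3: VCG payment = max of others' values = 119
Step 4: Surplus = 175 - 119 = 56

56


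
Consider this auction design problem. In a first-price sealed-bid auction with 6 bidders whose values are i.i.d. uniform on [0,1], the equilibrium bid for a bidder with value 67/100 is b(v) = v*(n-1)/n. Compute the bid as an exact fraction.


Step 1: The symmetric BNE bidding function is b(v) = v * (n-1) / n
Step 2: Substitute v = 67/100 and n = 6
Step 3: b = 67/100 * 5/6
Step 4: b = 67/120

67/120


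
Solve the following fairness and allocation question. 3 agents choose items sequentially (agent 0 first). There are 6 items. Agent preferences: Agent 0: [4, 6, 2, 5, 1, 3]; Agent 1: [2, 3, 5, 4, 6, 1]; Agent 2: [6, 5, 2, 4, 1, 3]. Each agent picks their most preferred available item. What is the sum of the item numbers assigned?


Step 1: Agent 0 picks item 4
Step 2: Agent 1 picks item 2
Step 3: Agent 2 picks item 6
Step 4: Sum = 4 + 2 + 6 = 12

12


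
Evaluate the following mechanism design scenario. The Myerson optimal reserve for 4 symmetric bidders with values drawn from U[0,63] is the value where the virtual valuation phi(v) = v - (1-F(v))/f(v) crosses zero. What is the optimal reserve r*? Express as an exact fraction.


Step 1: For U[0,63], F(v) = v/63 and f(v) = 1/63
Step 2: phi(v) = v - (1 - v/63)/(1/63) = v - (63 - v) = 2v - 63
Step 3: Set phi(r*) = 0: 2r* - 63 = 0
Step 4: r* = 63/2 (the number of bidders n = 4 does not enter)

63/2


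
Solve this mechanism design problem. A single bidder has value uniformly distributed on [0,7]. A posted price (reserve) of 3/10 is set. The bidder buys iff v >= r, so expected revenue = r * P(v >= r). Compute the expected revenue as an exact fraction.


Step 1: Posted price r = 3/10, value support [0,7]
Step 2: P(v >= r) = (7 - 3/10)/7 = 67/70
Step 3: Expected revenue = r * P(v >= r) = 3/10 * 67/70
Step 4: Revenue = 201/700

201/700


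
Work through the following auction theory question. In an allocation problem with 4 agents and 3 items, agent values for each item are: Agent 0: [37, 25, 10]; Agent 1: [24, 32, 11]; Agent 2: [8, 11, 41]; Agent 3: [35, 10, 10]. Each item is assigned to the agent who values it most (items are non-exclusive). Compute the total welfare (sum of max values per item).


Step 1: For each item, find the maximum value among all agents.
Step 2: Item 0 -> Agent 0 (value 37)
Step 3: Item 1 -> Agent 1 (value 32)
Step 4: Item 2 -> Agent 2 (value 41)
Step 5: Total welfare = 37 + 32 + 41 = 110

110


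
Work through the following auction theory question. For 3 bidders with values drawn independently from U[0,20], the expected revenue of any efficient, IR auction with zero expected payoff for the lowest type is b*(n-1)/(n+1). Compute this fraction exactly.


Step 1: By Revenue Equivalence, expected revenue = b*(n-1)/(n+1)
Step 2: Substituting n = 3, b = 20
Step 3: Revenue = 20*(3-1)/(3+1) = 20*2/4
Step 4: Revenue = 40/4 = 10

10


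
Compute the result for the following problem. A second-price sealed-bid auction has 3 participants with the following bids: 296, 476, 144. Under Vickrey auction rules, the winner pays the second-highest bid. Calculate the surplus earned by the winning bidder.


Step 1: Sort bids in descending order: 476, 296, 144
Step 2: The winning bid is the highest: 476
Step 3: The payment equals the second-highest bid: 296
Step 4: Surplus = winner's bid - payment = 476 - 296 = 180

180


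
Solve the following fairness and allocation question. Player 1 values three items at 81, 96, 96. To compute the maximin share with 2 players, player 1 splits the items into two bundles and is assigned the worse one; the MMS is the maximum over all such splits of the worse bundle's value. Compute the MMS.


Step 1: Item values = 81, 96, 96
Step 2: Enumerate all 2-bundle partitions and take the smaller bundle:
  Partition 1: {81} vs {96,96} -> bundles 81, 192; min = 81
  Partition 2: {96} vs {81,96} -> bundles 96, 177; min = 96
  Partition 3: {96} vs {81,96} -> bundles 96, 177; min = 96
Step 3: MMS = max(81, 96, 96) = 96

96


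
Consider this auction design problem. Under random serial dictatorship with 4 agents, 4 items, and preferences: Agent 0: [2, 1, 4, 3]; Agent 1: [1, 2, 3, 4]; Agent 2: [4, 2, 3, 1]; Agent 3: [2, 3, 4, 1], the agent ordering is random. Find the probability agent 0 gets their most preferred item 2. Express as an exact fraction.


Step 1: Agent 0 wants item 2
Step 2: There are 24 possible orderings of agents
Step 3: In 12 orderings, agent 0 gets item 2
Step 4: Probability = 12/24 = 1/2

1/2


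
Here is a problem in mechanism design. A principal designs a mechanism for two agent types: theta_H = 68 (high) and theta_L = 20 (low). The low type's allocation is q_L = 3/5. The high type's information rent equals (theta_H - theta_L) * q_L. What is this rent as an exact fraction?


Step 1: theta_H - theta_L = 68 - 20 = 48
Step 2: Information rent = (theta_H - theta_L) * q_L
Step 3: = 48 * 3/5
Step 4: = 144/5

144/5


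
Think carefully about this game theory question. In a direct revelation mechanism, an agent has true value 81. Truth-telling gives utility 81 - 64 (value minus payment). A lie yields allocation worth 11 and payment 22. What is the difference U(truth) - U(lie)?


Step 1: U(truth) = value - payment = 81 - 64 = 17
Step 2: U(lie) = allocation - payment = 11 - 22 = -11
Step 3: IC gap = 17 - (-11) = 28

28


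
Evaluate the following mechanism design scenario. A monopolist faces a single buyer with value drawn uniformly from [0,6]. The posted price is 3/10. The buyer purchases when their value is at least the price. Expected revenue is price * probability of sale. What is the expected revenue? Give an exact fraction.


Step 1: Posted price r = 3/10, value support [0,6]
Step 2: P(v >= r) = (6 - 3/10)/6 = 19/20
Step 3: Expected revenue = r * P(v >= r) = 3/10 * 19/20
Step 4: Revenue = 57/200

57/200


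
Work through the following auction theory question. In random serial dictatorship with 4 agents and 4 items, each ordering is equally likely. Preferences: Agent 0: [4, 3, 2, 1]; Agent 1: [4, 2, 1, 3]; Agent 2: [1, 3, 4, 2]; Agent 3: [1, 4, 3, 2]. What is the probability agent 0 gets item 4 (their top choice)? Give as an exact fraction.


Step 1: Agent 0 wants item 4
Step 2: There are 24 possible orderings of agents
Step 3: In 11 orderings, agent 0 gets item 4
Step 4: Probability = 11/24

11/24


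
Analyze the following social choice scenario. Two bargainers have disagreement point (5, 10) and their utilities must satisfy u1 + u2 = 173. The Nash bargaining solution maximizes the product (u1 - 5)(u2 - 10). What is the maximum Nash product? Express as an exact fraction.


Step 1: The Nash solution splits surplus symmetrically above the disagreement point
Step 2: u1 = (total + d1 - d2)/2 = (173 + 5 - 10)/2 = 84
Step 3: u2 = (total - d1 + d2)/2 = (173 - 5 + 10)/2 = 89
Step 4: Nash product = (84 - 5) * (89 - 10)
Step 5: = 79 * 79 = 6241

6241


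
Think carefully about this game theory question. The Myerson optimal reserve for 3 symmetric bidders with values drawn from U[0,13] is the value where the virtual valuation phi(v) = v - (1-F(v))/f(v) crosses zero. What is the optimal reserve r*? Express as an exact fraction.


Step 1: For U[0,13], F(v) = v/13 and f(v) = 1/13
Step 2: phi(v) = v - (1 - v/13)/(1/13) = v - (13 - v) = 2v - 13
Step 3: Set phi(r*) = 0: 2r* - 13 = 0
Step 4: r* = 13/2 (the number of bidders n = 3 does not enter)

13/2


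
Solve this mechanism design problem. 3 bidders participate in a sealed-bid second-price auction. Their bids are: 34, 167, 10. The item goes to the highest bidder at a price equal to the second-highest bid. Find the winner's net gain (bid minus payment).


Step 1: Sort bids in descending order: 167, 34, 10
Step 2: The winning bid is the highest: 167
Step 3: The payment equals the second-highest bid: 34
Step 4: Surplus = winner's bid - payment = 167 - 34 = 133

133


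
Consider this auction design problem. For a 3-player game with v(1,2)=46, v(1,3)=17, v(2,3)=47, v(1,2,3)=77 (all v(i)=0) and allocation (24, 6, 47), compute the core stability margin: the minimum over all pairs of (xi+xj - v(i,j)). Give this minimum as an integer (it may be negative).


Step 1: Slack for coalition (1,2): x1+x2 - v12 = 30 - 46 = -16
Step 2: Slack for coalition (1,3): x1+x3 - v13 = 71 - 17 = 54
Step 3: Slack for coalition (2,3): x2+x3 - v23 = 53 - 47 = 6
Step 4: Minimum slack = min(-16, 54, 6) = -16, attained by (1,2); coalition (1,2) can block (slack < 0), so the allocation is not in the core

-16


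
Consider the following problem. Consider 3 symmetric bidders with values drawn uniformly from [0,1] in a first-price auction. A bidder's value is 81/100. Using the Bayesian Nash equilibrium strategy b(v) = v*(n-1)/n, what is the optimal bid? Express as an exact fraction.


Step 1: The symmetric BNE bidding function is b(v) = v * (n-1) / n
Step 2: Substitute v = 81/100 and n = 3
Step 3: b = 81/100 * 2/3
Step 4: b = 27/50

27/50


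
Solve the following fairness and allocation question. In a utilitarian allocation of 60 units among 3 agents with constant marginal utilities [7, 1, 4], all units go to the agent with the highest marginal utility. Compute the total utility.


Step 1: The marginal utilities are [7, 1, 4]
Step 2: The highest marginal utility is 7
Step 3: All 60 units go to that agent
Step 4: Total utility = 7 * 60 = 420

420


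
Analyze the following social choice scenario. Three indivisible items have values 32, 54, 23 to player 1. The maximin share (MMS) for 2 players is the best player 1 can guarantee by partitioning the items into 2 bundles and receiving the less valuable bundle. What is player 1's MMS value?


Step 1: Item values = 32, 54, 23
Step 2: Enumerate all 2-bundle partitions and take the smaller bundle:
  Partition 1: {32} vs {54,23} -> bundles 32, 77; min = 32
  Partition 2: {54} vs {32,23} -> bundles 54, 55; min = 54
  Partition 3: {23} vs {32,54} -> bundles 23, 86; min = 23
Step 3: MMS = max(32, 54, 23) = 54

54


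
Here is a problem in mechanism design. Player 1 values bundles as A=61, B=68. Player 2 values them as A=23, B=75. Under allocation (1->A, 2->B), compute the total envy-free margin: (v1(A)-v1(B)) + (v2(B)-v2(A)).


Step 1: Player 1's margin = v1(A) - v1(B) = 61 - 68 = -7
Step 2: Player 2's margin = v2(B) - v2(A) = 75 - 23 = 52
Step 3: Total margin = -7 + 52 = 45

45


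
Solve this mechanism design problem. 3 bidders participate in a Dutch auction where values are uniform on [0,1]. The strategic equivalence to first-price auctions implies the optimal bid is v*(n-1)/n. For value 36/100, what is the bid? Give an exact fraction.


Step 1: Dutch auctions are strategically equivalent to first-price auctions
Step 2: The equilibrium bid is b(v) = v*(n-1)/n
Step 3: b = 9/25 * 2/3
Step 4: b = 6/25

6/25


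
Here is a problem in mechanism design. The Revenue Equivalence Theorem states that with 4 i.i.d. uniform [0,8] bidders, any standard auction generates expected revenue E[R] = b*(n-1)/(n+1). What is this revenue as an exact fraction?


Step 1: By Revenue Equivalence, expected revenue = b*(n-1)/(n+1)
Step 2: Substituting n = 4, b = 8
Step 3: Revenue = 8*(4-1)/(4+1) = 8*3/5
Step 4: Revenue = 24/5

24/5


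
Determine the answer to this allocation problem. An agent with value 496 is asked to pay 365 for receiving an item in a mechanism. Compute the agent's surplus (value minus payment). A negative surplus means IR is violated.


Step 1: Surplus = value - payment = 496 - 365 = 131
Step 2: IR is satisfied (surplus >= 0)

131


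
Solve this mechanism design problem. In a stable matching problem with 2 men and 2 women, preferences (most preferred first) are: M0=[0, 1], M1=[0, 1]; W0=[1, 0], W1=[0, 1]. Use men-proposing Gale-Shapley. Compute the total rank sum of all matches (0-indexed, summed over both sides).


Step 1: Run Gale-Shapley (men propose, women hold best offer):
  M0 proposes to W0; she accepts
  M1 proposes to W0; she switches from M0
  M0 proposes to W1; she accepts
Step 2: Final matching: W0-M1, W1-M0
Step 3: 0-indexed ranks (man's rank of his match, then woman's): 0 + 0 + 1 + 0
Step 4: Total rank sum = 1

1


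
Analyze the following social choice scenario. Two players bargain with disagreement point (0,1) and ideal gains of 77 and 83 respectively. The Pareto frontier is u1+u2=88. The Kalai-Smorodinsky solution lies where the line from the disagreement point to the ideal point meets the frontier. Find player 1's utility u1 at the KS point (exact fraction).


Step 1: At the KS point, (u1-d1)/r1 = (u2-d2)/r2 = t and u1+u2 = 88
Step 2: u1 = d1 + r1*t and u2 = d2 + r2*t, so (d1 + r1*t) + (d2 + r2*t) = 88
Step 3: t = (88 - 0 - 1)/(77 + 83) = 87/160
Step 4: u1 = d1 + r1*t = 0 + 77 * 87/160 = 6699/160
Step 5: (Check: u2 = d2 + r2*t = 7381/160; u1+u2 = 6699/160 + 7381/160 = 88, on the frontier.)

6699/160


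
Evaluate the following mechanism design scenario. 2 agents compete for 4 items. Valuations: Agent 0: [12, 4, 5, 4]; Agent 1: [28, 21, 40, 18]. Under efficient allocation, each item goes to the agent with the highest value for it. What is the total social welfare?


Step 1: For each item, find the maximum value among all agents.
Step 2: Item 0 -> Agent 1 (value 28)
Step 3: Item 1 -> Agent 1 (value 21)
Step 4: Item 2 -> Agent 1 (value 40)
Step 5: Item 3 -> Agent 1 (value 18)
Step 6: Total welfare = 28 + 21 + 40 + 18 = 107

107


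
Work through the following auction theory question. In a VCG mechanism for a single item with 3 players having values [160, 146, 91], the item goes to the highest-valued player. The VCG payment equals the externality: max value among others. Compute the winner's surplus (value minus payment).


Step 1: The winner is the agent with the highest value: agent 0 with value 160
Step 2: Values of other agents: [146, 91]
Step 3: VCG payment = max of others' values = 146
Step 4: Surplus = 160 - 146 = 14

14


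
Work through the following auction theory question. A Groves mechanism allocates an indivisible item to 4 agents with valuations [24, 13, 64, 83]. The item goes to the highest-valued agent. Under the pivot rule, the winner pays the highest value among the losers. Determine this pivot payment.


Step 1: The efficient winner is agent 3 with value 83
Step 2: Other agents' values: [24, 13, 64]
Step 3: Pivot payment = max(others) = 64
Step 4: The winner pays 64

64


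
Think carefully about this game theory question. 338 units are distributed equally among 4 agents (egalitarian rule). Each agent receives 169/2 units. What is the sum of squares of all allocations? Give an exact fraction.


Step 1: Each agent's share = 338/4 = 169/2
Step 2: Square of each share = (169/2)^2 = 28561/4
Step 3: Sum of squares = 4 * 28561/4 = 28561

28561


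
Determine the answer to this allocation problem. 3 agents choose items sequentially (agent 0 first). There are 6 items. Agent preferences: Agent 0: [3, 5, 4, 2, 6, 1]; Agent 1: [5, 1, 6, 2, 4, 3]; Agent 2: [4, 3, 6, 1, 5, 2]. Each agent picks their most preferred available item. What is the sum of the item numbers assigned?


Step 1: Agent 0 picks item 3
Step 2: Agent 1 picks item 5
Step 3: Agent 2 picks item 4
Step 4: Sum = 3 + 5 + 4 = 12

12


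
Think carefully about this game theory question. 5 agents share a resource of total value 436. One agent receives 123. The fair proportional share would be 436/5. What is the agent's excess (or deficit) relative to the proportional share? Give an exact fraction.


Step 1: Proportional share = 436/5
Step 2: Agent's actual allocation = 123
Step 3: Excess = 123 - 436/5 = 179/5

179/5


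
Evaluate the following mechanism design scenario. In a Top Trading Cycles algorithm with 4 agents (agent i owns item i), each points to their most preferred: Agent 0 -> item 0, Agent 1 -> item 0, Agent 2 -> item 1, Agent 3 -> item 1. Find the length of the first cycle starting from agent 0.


Step 1: Trace the pointer graph from agent 0: 0 -> 0
Step 2: A cycle is detected when we revisit agent 0
Step 3: The cycle is: 0 -> 0
Step 4: Cycle length = 1

1


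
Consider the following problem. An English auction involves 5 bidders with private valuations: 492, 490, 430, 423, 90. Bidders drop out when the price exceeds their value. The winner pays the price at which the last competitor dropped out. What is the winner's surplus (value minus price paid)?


Step 1: Identify the highest value: 492
Step 2: Identify the second-highest value: 490
Step 3: The final price = second-highest value = 490
Step 4: Surplus = 492 - 490 = 2

2


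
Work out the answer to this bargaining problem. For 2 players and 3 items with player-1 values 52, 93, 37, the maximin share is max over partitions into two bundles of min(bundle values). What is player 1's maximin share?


Step 1: Item values = 52, 93, 37
Step 2: Enumerate all 2-bundle partitions and take the smaller bundle:
  Partition 1: {52} vs {93,37} -> bundles 52, 130; min = 52
  Partition 2: {93} vs {52,37} -> bundles 93, 89; min = 89
  Partition 3: {37} vs {52,93} -> bundles 37, 145; min = 37
Step 3: MMS = max(52, 89, 37) = 89

89


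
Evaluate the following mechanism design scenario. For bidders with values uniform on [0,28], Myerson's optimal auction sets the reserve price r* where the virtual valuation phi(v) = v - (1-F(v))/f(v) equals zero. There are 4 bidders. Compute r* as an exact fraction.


Step 1: For U[0,28], F(v) = v/28 and f(v) = 1/28
Step 2: phi(v) = v - (1 - v/28)/(1/28) = v - (28 - v) = 2v - 28
Step 3: Set phi(r*) = 0: 2r* - 28 = 0
Step 4: r* = 28/2 = 14 (the number of bidders n = 4 does not enter)

14


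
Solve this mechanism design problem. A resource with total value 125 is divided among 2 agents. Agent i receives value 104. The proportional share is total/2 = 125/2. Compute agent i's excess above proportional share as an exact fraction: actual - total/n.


Step 1: Proportional share = 125/2
Step 2: Agent's actual allocation = 104
Step 3: Excess = 104 - 125/2 = 83/2

83/2


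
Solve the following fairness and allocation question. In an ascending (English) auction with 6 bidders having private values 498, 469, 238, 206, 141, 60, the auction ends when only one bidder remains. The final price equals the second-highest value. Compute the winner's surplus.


Step 1: Identify the highest value: 498
Step 2: Identify the second-highest value: 469
Step 3: The final price = second-highest value = 469
Step 4: Surplus = 498 - 469 = 29

29


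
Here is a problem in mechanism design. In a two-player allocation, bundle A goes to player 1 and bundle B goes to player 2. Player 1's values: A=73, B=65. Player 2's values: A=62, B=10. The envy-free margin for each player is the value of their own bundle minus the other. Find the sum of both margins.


Step 1: Player 1's margin = v1(A) - v1(B) = 73 - 65 = 8
Step 2: Player 2's margin = v2(B) - v2(A) = 10 - 62 = -52
Step 3: Total margin = 8 + -52 = -44

-44


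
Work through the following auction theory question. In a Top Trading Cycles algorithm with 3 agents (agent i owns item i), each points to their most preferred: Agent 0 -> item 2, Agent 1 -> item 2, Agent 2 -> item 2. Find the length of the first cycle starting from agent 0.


Step 1: Trace the pointer graph from agent 0: 0 -> 2 -> 2
Step 2: A cycle is detected when we revisit agent 2
Step 3: The cycle is: 2 -> 2
Step 4: Cycle length = 1

1


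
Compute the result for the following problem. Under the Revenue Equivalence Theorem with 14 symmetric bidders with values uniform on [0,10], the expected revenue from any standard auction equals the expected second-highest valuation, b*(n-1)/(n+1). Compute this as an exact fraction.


Step 1: By Revenue Equivalence, expected revenue = b*(n-1)/(n+1)
Step 2: Substituting n = 14, b = 10
Step 3: Revenue = 10*(14-1)/(14+1) = 10*13/15
Step 4: Revenue = 130/15 = 26/3

26/3


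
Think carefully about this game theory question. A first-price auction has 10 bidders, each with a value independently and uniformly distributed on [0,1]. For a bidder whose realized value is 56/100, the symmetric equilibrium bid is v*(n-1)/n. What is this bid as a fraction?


Step 1: The symmetric BNE bidding function is b(v) = v * (n-1) / n
Step 2: Substitute v = 14/25 and n = 10
Step 3: b = 14/25 * 9/10
Step 4: b = 63/125

63/125


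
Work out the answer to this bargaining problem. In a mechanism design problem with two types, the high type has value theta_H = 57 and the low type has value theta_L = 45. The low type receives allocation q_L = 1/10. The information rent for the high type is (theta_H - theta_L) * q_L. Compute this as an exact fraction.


Step 1: theta_H - theta_L = 57 - 45 = 12
Step 2: Information rent = (theta_H - theta_L) * q_L
Step 3: = 12 * 1/10
Step 4: = 6/5

6/5


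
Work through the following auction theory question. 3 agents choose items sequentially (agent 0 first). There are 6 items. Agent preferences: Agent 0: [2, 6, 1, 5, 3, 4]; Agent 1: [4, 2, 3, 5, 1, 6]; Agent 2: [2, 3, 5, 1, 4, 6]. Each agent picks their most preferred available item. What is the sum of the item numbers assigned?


Step 1: Agent 0 picks item 2
Step 2: Agent 1 picks item 4
Step 3: Agent 2 picks item 3
Step 4: Sum = 2 + 4 + 3 = 9

9


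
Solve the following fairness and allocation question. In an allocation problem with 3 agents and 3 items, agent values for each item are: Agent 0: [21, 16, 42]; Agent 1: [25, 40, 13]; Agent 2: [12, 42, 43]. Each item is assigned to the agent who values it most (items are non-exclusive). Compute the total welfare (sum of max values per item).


Step 1: For each item, find the maximum value among all agents.
Step 2: Item 0 -> Agent 1 (value 25)
Step 3: Item 1 -> Agent 2 (value 42)
Step 4: Item 2 -> Agent 2 (value 43)
Step 5: Total welfare = 25 + 42 + 43 = 110

110


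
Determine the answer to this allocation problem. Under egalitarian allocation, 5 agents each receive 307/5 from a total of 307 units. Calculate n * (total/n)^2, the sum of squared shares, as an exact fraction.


Step 1: Each agent's share = 307/5
Step 2: Square of each share = (307/5)^2 = 94249/25
Step 3: Sum of squares = 5 * 94249/25 = 94249/5

94249/5


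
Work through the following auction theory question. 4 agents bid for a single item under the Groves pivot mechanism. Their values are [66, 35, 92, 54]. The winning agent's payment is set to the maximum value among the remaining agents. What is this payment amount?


Step 1: The efficient winner is agent 2 with value 92
Step 2: Other agents' values: [66, 35, 54]
Step 3: Pivot payment = max(others) = 66
Step 4: The winner pays 66

66


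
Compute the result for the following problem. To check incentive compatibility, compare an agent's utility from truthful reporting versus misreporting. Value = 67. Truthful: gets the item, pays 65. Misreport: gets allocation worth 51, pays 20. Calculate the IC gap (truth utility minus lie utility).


Step 1: U(truth) = value - payment = 67 - 65 = 2
Step 2: U(lie) = allocation - payment = 51 - 20 = 31
Step 3: IC gap = 2 - 31 = -29

-29


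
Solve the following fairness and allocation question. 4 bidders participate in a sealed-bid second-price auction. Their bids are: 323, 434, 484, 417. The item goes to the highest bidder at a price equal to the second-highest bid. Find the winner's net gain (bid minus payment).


Step 1: Sort bids in descending order: 484, 434, 417, 323
Step 2: The winning bid is the highest: 484
Step 3: The payment equals the second-highest bid: 434
Step 4: Surplus = winner's bid - payment = 484 - 434 = 50

50


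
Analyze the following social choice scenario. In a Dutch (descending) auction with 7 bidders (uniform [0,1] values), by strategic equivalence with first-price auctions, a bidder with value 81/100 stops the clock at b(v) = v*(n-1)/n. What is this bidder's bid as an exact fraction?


Step 1: Dutch auctions are strategically equivalent to first-price auctions
Step 2: The equilibrium bid is b(v) = v*(n-1)/n
Step 3: b = 81/100 * 6/7
Step 4: b = 243/350

243/350


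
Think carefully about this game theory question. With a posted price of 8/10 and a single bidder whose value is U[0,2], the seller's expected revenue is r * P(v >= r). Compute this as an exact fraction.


Step 1: Posted price r = 4/5, value support [0,2]
Step 2: P(v >= r) = (2 - 4/5)/2 = 3/5
Step 3: Expected revenue = r * P(v >= r) = 4/5 * 3/5
Step 4: Revenue = 12/25

12/25


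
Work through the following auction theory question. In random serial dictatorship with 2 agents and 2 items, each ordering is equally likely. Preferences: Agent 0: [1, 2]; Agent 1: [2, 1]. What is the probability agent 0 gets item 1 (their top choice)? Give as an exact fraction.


Step 1: Agent 0 wants item 1
Step 2: There are 2 possible orderings of agents
Step 3: In 2 orderings, agent 0 gets item 1
Step 4: Probability = 2/2 = 1

1


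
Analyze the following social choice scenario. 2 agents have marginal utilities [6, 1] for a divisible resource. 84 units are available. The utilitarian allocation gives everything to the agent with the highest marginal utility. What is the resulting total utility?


Step 1: The marginal utilities are [6, 1]
Step 2: The highest marginal utility is 6
Step 3: All 84 units go to that agent
Step 4: Total utility = 6 * 84 = 504

504


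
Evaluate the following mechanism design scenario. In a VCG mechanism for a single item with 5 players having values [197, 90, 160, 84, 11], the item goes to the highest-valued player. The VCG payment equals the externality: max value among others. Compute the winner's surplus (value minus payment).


Step 1: The winner is the agent with the highest value: agent 0 with value 197
Step 2: Values of other agents: [90, 160, 84, 11]
Step 3: VCG payment = max of others' values = 160
Step 4: Surplus = 197 - 160 = 37

37


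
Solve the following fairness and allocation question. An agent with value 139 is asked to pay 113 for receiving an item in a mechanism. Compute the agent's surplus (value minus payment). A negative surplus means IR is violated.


Step 1: Surplus = value - payment = 139 - 113 = 26
Step 2: IR is satisfied (surplus >= 0)

26


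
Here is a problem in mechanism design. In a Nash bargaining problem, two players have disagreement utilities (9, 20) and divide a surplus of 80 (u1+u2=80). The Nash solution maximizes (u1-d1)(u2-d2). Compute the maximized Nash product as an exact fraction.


Step 1: The Nash solution splits surplus symmetrically above the disagreement point
Step 2: u1 = (total + d1 - d2)/2 = (80 + 9 - 20)/2 = 69/2
Step 3: u2 = (total - d1 + d2)/2 = (80 - 9 + 20)/2 = 91/2
Step 4: Nash product = (69/2 - 9) * (91/2 - 20)
Step 5: = 51/2 * 51/2 = 2601/4

2601/4


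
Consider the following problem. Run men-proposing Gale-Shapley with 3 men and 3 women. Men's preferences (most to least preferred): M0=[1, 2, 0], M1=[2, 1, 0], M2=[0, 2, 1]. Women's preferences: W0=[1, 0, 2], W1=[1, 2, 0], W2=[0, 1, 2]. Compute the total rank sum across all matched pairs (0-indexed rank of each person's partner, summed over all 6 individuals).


Step 1: Run Gale-Shapley (men propose, women hold best offer):
  M0 proposes to W1; she accepts
  M1 proposes to W2; she accepts
  M2 proposes to W0; she accepts
Step 2: Final matching: W0-M2, W1-M0, W2-M1
Step 3: 0-indexed ranks (man's rank of his match, then woman's): 0 + 2 + 0 + 2 + 0 + 1
Step 4: Total rank sum = 5

5


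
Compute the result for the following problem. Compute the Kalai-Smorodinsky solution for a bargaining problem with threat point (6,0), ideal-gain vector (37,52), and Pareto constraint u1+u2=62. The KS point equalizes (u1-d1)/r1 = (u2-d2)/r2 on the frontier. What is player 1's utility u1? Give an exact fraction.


Step 1: At the KS point, (u1-d1)/r1 = (u2-d2)/r2 = t and u1+u2 = 62
Step 2: u1 = d1 + r1*t and u2 = d2 + r2*t, so (d1 + r1*t) + (d2 + r2*t) = 62
Step 3: t = (62 - 6 - 0)/(37 + 52) = 56/89
Step 4: u1 = d1 + r1*t = 6 + 37 * 56/89 = 2606/89
Step 5: (Check: u2 = d2 + r2*t = 2912/89; u1+u2 = 2606/89 + 2912/89 = 62, on the frontier.)

2606/89


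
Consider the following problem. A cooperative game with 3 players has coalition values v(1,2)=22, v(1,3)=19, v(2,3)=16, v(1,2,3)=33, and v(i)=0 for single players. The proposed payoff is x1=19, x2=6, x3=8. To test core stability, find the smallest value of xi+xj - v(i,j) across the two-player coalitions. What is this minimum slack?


Step 1: Slack for coalition (1,2): x1+x2 - v12 = 25 - 22 = 3
Step 2: Slack for coalition (1,3): x1+x3 - v13 = 27 - 19 = 8
Step 3: Slack for coalition (2,3): x2+x3 - v23 = 14 - 16 = -2
Step 4: Minimum slack = min(3, 8, -2) = -2, attained by (2,3); coalition (2,3) can block (slack < 0), so the allocation is not in the core

-2


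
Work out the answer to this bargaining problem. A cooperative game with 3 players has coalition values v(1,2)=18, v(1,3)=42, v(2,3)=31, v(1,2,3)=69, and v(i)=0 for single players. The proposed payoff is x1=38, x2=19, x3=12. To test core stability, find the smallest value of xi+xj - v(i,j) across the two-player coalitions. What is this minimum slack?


Step 1: Slack for coalition (1,2): x1+x2 - v12 = 57 - 18 = 39
Step 2: Slack for coalition (1,3): x1+x3 - v13 = 50 - 42 = 8
Step 3: Slack for coalition (2,3): x2+x3 - v23 = 31 - 31 = 0
Step 4: Minimum slack = min(39, 8, 0) = 0, attained by (2,3); no pair can gain by deviating, so the allocation is in the core

0


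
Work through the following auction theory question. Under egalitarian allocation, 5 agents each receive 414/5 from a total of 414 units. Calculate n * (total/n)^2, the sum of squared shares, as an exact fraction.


Step 1: Each agent's share = 414/5
Step 2: Square of each share = (414/5)^2 = 171396/25
Step 3: Sum of squares = 5 * 171396/25 = 171396/5

171396/5


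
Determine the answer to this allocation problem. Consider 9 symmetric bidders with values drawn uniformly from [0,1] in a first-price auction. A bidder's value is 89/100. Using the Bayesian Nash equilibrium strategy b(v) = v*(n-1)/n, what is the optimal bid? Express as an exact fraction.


Step 1: The symmetric BNE bidding function is b(v) = v * (n-1) / n
Step 2: Substitute v = 89/100 and n = 9
Step 3: b = 89/100 * 8/9
Step 4: b = 178/225

178/225


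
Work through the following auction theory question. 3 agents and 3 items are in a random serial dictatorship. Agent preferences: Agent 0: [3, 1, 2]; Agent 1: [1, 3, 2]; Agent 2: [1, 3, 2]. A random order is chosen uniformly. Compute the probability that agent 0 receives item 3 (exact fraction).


Step 1: Agent 0 wants item 3
Step 2: There are 6 possible orderings of agents
Step 3: In 4 orderings, agent 0 gets item 3
Step 4: Probability = 4/6 = 2/3

2/3


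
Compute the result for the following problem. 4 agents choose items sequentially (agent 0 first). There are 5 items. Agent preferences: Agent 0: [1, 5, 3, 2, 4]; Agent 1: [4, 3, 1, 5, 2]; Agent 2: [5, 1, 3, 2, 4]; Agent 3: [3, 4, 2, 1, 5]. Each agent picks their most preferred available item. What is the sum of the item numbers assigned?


Step 1: Agent 0 picks item 1
Step 2: Agent 1 picks item 4
Step 3: Agent 2 picks item 5
Step 4: Agent 3 picks item 3
Step 5: Sum = 1 + 4 + 5 + 3 = 13

13


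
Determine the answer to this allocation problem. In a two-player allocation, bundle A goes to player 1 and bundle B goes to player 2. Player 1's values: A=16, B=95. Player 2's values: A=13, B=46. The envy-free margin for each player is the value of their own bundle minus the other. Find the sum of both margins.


Step 1: Player 1's margin = v1(A) - v1(B) = 16 - 95 = -79
Step 2: Player 2's margin = v2(B) - v2(A) = 46 - 13 = 33
Step 3: Total margin = -79 + 33 = -46

-46
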